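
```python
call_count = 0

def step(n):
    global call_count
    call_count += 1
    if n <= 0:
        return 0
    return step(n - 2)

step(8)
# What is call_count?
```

Linear recursion stepping by 2: 5 calls from n=8 down to ≤0.

Answer: 5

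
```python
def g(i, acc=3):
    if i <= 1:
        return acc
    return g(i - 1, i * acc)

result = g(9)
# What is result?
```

Accumulator trace (n, acc): (9, 3) -> (8, 27) -> (7, 216) -> (6, 1512) -> (5, 9072) -> (4, 45360) -> (3, 181440) -> (2, 544320) -> (1, 1088640) -> return 1088640

Answer: 1088640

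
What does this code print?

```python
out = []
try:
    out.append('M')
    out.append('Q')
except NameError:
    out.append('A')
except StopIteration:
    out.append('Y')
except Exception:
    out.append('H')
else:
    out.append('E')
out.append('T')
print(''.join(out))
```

Execution trace: 'M' (try body) → 'Q' (try body, no exception) → 'E' (else) → 'T' (after the try/except). Output: MQET

Answer: MQET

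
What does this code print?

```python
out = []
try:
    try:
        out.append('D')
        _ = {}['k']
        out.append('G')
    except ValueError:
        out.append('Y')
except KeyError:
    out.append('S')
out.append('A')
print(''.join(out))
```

Execution trace: 'D' (try body) → 'S' (outer except KeyError) → 'A' (after the try/except). Output: DSA

Answer: DSA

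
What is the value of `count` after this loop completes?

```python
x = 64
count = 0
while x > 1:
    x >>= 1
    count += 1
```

Count right shifts until 1
`count` takes the values: 0 → 1 → 2 → 3 → 4 → 5 → 6

Answer: 6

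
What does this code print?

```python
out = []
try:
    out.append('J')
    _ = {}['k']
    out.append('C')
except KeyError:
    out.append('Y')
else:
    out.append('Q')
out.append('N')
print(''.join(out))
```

Execution trace: 'J' (try body) → 'Y' (except KeyError) → 'N' (after the try/except). Output: JYN

Answer: JYN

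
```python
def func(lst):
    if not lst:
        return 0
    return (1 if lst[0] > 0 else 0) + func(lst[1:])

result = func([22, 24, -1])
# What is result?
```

Count of positive elements in [22, 24, -1] = 2

Answer: 2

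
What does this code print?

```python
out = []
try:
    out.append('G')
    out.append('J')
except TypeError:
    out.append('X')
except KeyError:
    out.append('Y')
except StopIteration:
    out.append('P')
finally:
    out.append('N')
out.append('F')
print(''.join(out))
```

Execution trace: 'G' (try body) → 'J' (try body, no exception) → 'N' (finally) → 'F' (after the try/except). Output: GJNF

Answer: GJNF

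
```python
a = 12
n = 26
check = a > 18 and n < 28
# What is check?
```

Trace:
`a = 12` → a = 12
`n = 26` → n = 26
`check = a > 18 and n < 28` → check = False
So check = False

Answer: False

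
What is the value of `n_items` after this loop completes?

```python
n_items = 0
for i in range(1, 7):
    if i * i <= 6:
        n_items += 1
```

Count numbers where i² ≤ 6
`n_items` takes the values: 0 → 1 → 2

Answer: 2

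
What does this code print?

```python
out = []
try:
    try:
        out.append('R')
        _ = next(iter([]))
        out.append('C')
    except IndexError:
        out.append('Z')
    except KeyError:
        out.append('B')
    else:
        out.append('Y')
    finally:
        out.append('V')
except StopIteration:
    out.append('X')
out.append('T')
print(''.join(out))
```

Execution trace: 'R' (try body) → 'V' (finally) → 'X' (outer except StopIteration) → 'T' (after the try/except). Output: RVXT

Answer: RVXT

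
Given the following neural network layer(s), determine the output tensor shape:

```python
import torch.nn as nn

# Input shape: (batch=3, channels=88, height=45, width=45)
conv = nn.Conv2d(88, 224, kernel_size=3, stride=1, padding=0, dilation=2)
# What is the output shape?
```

Input: (3, 88, 45, 45) -> Output: (3, 224, 41, 41)

Answer: (3, 224, 41, 41)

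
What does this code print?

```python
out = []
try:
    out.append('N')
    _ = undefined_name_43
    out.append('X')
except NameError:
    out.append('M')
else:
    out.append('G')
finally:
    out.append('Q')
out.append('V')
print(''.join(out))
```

Execution trace: 'N' (try body) → 'M' (except NameError) → 'Q' (finally) → 'V' (after the try/except). Output: NMQV

Answer: NMQV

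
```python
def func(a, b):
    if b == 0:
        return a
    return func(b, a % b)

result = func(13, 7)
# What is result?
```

func(13, 7) -> func(7, 6) -> func(6, 1) -> func(1, 0) -> 1

Answer: 1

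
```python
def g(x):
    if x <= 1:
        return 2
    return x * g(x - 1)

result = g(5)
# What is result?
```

g(5) = 5 * 4 * 3 * 2 * 2 = 240

Answer: 240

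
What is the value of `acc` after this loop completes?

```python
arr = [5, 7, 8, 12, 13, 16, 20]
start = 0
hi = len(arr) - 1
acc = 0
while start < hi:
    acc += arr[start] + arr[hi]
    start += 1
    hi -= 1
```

Sum of pairs from ends
`acc` takes the values: 0 → 25 → 48 → 69

Answer: 69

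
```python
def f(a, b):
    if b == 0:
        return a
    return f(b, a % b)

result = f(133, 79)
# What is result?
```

f(133, 79) -> f(79, 54) -> f(54, 25) -> f(25, 4) -> f(4, 1) -> f(1, 0) -> 1

Answer: 1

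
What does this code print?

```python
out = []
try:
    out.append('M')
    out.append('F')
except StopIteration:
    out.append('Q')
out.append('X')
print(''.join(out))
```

Execution trace: 'M' (try body) → 'F' (try body, no exception) → 'X' (after the try/except). Output: MFX

Answer: MFX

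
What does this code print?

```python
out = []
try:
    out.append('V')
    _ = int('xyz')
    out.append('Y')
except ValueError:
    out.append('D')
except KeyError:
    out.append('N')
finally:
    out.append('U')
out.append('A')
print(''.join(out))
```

Execution trace: 'V' (try body) → 'D' (except ValueError) → 'U' (finally) → 'A' (after the try/except). Output: VDUA

Answer: VDUA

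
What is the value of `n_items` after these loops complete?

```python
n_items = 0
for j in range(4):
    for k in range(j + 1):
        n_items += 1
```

Triangle: 1 + 2 + ... + 4
`n_items` takes the values: 0 → 1 → 2 → 3 → 4 → 5 → 6 → 7 → 8 → 9 → 10

Answer: 10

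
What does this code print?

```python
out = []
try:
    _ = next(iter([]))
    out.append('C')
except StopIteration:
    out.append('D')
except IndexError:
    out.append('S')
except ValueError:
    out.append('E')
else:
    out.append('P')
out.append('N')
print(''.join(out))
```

Execution trace: 'D' (except StopIteration) → 'N' (after the try/except). Output: DN

Answer: DN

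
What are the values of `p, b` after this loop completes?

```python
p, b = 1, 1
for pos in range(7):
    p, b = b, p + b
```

Fibonacci: after 7 iterations
`p, b` takes the values: (1, 1) → (1, 2) → (2, 3) → (3, 5) → (5, 8) → (8, 13) → (13, 21) → (21, 34)

Answer: 21, 34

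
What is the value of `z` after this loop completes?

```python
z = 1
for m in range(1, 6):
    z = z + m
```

Start at 1, add 1 through 5
`z` takes the values: 1 → 2 → 4 → 7 → 11 → 16

Answer: 16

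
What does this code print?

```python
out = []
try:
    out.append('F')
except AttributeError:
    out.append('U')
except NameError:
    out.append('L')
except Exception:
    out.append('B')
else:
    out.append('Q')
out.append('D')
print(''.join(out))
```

Execution trace: 'F' (try body, no exception) → 'Q' (else) → 'D' (after the try/except). Output: FQD

Answer: FQD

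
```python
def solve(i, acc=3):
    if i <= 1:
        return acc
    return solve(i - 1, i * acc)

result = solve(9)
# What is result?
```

Accumulator trace (n, acc): (9, 3) -> (8, 27) -> (7, 216) -> (6, 1512) -> (5, 9072) -> (4, 45360) -> (3, 181440) -> (2, 544320) -> (1, 1088640) -> return 1088640

Answer: 1088640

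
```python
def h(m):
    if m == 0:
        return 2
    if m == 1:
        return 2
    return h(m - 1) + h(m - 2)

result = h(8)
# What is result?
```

Build up from base cases: h(0)=2, h(1)=2, h(2)=4, h(3)=6, h(4)=10, h(5)=16, h(6)=26, ..., h(8)=68

Answer: 68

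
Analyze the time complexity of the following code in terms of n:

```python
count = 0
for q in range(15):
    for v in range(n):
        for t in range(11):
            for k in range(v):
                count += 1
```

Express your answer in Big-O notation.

Each loop level contributes: 1 × n × 1 × n. Multiplying the contributions gives O(n^2).

Answer: O(n^2)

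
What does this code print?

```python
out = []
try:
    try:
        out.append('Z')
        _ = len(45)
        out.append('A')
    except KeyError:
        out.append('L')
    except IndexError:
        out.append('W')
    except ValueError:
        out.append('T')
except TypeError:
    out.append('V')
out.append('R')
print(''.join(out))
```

Execution trace: 'Z' (try body) → 'V' (outer except TypeError) → 'R' (after the try/except). Output: ZVR

Answer: ZVR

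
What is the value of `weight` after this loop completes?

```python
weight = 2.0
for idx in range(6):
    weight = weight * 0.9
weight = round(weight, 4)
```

Exponential decay: 2.0 * 0.9^6
`weight` takes the values: 2.0 → 1.8 → 1.62 → 1.458 → 1.3122 → 1.18098 → 1.062882 → 1.0629

Answer: 1.0629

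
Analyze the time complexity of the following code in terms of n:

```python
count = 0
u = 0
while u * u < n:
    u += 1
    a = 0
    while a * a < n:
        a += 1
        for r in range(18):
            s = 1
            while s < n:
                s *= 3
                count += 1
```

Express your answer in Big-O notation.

Each loop level contributes: √n × √n × 1 × log n. Multiplying the contributions gives O(n log n).

Answer: O(n log n)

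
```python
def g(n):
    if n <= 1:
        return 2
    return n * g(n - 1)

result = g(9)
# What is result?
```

g(9) = 9 * 8 * 7 * 6 * 5 * 4 * 3 * 2 * 2 = 725760

Answer: 725760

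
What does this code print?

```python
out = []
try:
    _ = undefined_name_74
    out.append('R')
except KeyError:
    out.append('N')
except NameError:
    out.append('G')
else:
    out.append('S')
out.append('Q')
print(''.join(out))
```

Execution trace: 'G' (except NameError) → 'Q' (after the try/except). Output: GQ

Answer: GQ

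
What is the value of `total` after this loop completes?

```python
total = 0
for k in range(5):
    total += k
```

Sum of 0 to 4 = 10
`total` takes the values: 0 → 1 → 3 → 6 → 10

Answer: 10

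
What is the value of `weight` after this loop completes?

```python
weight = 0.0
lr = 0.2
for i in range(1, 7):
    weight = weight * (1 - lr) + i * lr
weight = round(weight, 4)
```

Moving average with lr=0.2
`weight` takes the values: 0.0 → 0.2 → 0.56 → 1.048 → 1.6384 → 2.31072 → 3.048576 → 3.0486

Answer: 3.0486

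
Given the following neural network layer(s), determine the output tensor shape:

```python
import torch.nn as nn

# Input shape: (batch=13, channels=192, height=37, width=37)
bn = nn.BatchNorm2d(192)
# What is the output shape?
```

Input: (13, 192, 37, 37) -> Output: (13, 192, 37, 37)

Answer: (13, 192, 37, 37)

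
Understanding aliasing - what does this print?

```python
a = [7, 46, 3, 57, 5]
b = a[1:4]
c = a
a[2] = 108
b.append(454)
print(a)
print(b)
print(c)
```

Key concept: slice vs alias.
Step by step:
`a = [7, 46, 3, 57, 5]` → a = [7, 46, 3, 57, 5]
`b = a[1:4]` → b = [46, 3, 57]
`c = a` → c = [7, 46, 3, 57, 5] (same object as a)
`a[2] = 108` → a = [7, 46, 108, 57, 5] (same object as c); c = [7, 46, 108, 57, 5] (same object as a)
`b.append(454)` → b = [46, 3, 57, 454]
`print(a)` → prints [7, 46, 108, 57, 5]
`print(b)` → prints [46, 3, 57, 454]
`print(c)` → prints [7, 46, 108, 57, 5]

Answer:
[7, 46, 108, 57, 5]
[46, 3, 57, 454]
[7, 46, 108, 57, 5]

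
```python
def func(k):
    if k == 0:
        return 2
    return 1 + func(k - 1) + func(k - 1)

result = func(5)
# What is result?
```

func(k) = 1 + 2·func(k-1), func(0)=2. Closed form: (2+1)·2^5 - 1 = 95.

Answer: 95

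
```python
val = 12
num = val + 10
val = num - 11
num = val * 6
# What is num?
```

Trace:
`val = 12` → val = 12
`num = val + 10` → num = 22
`val = num - 11` → val = 11
`num = val * 6` → num = 66
So num = 66

Answer: 66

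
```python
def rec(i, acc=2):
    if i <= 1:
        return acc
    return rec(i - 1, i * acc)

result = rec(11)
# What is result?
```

Accumulator trace (n, acc): (11, 2) -> (10, 22) -> (9, 220) -> (8, 1980) -> (7, 15840) -> (6, 110880) -> (5, 665280) -> (4, 3326400) -> (3, 13305600) -> (2, 39916800) -> (1, 79833600) -> return 79833600

Answer: 79833600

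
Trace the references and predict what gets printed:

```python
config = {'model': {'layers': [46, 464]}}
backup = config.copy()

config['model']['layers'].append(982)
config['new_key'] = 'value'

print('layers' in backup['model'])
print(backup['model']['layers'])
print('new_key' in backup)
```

Key concept: shallow copy gotcha with nested dict.
Step by step:
`config = {'model': {'layers': [46, 464]}}` → config = {'model': {'layers': [46, 464]}}
`backup = config.copy()` → backup = {'model': {'layers': [46, 464]}}
`config['model']['layers'].append(982)` → config = {'model': {'layers': [46, 464, 982]}}; backup = {'model': {'layers': [46, 464, 982]}}
`config['new_key'] = 'value'` → config = {'model': {'layers': [46, 464, 982]}, 'new_key': 'value'}
`print('layers' in backup['model'])` → prints True
`print(backup['model']['layers'])` → prints [46, 464, 982]
`print('new_key' in backup)` → prints False

Answer:
True
[46, 464, 982]
False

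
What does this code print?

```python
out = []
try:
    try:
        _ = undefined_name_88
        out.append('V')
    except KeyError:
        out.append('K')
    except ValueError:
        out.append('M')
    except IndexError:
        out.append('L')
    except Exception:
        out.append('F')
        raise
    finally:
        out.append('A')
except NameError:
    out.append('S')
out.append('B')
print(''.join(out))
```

Execution trace: 'F' (except Exception) → 'A' (finally) → 'S' (outer except NameError) → 'B' (after the try/except). Output: FASB

Answer: FASB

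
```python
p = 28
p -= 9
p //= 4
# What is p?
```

Trace:
`p = 28` → p = 28
`p -= 9` → p = 19
`p //= 4` → p = 4
So p = 4

Answer: 4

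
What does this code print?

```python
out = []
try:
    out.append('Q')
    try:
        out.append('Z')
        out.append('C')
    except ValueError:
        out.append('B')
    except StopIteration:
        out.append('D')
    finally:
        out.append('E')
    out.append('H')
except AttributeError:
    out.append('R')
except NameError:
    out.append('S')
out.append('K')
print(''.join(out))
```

Execution trace: 'Q' (try body) → 'Z' (inner try body) → 'C' (inner try body, no exception) → 'E' (inner finally) → 'H' (try body, no exception) → 'K' (after the try/except). Output: QZCEHK

Answer: QZCEHK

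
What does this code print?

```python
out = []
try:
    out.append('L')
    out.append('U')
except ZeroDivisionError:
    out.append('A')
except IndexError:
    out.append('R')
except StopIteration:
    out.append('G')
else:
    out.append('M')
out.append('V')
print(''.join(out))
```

Execution trace: 'L' (try body) → 'U' (try body, no exception) → 'M' (else) → 'V' (after the try/except). Output: LUMV

Answer: LUMV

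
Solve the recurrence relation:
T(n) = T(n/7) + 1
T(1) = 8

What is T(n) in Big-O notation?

Each step divides n by 7 and adds 1. After log_7(n) steps we reach T(1)=8. So T(n) = 1·log_7(n) + 8 = O(log n).

Answer: O(log n)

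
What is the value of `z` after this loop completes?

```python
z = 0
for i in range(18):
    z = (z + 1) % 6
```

Increment mod 6, 18 times = 0
`z` takes the values: 0 → 1 → 2 → 3 → 4 → 5 → 0 → 1 → 2 → 3 → 4 → 5 → 0 → 1 → 2 → 3 → 4 → 5 → 0

Answer: 0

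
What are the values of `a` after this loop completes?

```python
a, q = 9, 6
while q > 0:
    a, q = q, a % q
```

GCD of 9 and 6
`a` takes the values: 9 → 6 → 3

Answer: 3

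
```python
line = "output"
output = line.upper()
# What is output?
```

Trace:
`line = "output"` → line = 'output'
`output = line.upper()` → output = 'OUTPUT'
So output = 'OUTPUT'

Answer: 'OUTPUT'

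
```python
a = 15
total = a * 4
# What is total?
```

Trace:
`a = 15` → a = 15
`total = a * 4` → total = 60
So total = 60

Answer: 60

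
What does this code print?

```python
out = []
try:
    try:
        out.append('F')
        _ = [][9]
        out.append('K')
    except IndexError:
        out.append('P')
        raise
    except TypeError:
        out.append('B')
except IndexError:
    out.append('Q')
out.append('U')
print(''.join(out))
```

Execution trace: 'F' (inner try body) → 'P' (inner except IndexError) → 'Q' (outer except IndexError) → 'U' (after the try/except). Output: FPQU

Answer: FPQU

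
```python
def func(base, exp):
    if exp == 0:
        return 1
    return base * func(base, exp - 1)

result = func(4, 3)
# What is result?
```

func(4, 3) = 4 * 4 * 4 = 64

Answer: 64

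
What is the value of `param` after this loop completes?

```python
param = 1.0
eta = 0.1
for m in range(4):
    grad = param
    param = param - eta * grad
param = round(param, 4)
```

Gradient descent: w = 1.0 * (1 - 0.1)^4
`param` takes the values: 1.0 → 0.9 → 0.81 → 0.729 → 0.6561

Answer: 0.6561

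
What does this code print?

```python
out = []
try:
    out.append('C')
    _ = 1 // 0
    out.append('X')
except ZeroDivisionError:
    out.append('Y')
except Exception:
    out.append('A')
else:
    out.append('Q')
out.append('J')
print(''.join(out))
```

Execution trace: 'C' (try body) → 'Y' (except ZeroDivisionError) → 'J' (after the try/except). Output: CYJ

Answer: CYJ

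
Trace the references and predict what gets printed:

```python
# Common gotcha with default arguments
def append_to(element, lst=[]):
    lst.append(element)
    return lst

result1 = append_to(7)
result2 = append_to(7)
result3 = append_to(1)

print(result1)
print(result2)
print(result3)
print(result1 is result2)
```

Key concept: mutable default argument gotcha.
Step by step:
`result1 = append_to(7)` → result1 = [7]
`result2 = append_to(7)` → result1 = [7, 7] (same object as result2); result2 = [7, 7] (same object as result1)
`result3 = append_to(1)` → result1 = [7, 7, 1] (same object as result2, result3); result2 = [7, 7, 1] (same object as result1, result3); result3 = [7, 7, 1] (same object as result1, result2)
`print(result1)` → prints [7, 7, 1]
`print(result2)` → prints [7, 7, 1]
`print(result3)` → prints [7, 7, 1]
`print(result1 is result2)` → prints True

Answer:
[7, 7, 1]
[7, 7, 1]
[7, 7, 1]
True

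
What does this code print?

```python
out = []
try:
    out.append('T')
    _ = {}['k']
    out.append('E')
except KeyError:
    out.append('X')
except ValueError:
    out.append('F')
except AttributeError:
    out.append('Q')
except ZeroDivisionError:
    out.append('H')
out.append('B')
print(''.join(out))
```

Execution trace: 'T' (try body) → 'X' (except KeyError) → 'B' (after the try/except). Output: TXB

Answer: TXB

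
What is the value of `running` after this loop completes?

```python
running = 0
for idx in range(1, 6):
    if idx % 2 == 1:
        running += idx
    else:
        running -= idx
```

Add odd, subtract even
`running` takes the values: 0 → 1 → -1 → 2 → -2 → 3

Answer: 3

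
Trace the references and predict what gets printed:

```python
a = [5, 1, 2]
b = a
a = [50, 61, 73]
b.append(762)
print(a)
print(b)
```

Key concept: rebinding vs mutation: a is rebound to a new list, b still points at the original.
Step by step:
`a = [5, 1, 2]` → a = [5, 1, 2]
`b = a` → b = [5, 1, 2] (same object as a)
`a = [50, 61, 73]` → a = [50, 61, 73]
`b.append(762)` → b = [5, 1, 2, 762]
`print(a)` → prints [50, 61, 73]
`print(b)` → prints [5, 1, 2, 762]

Answer:
[50, 61, 73]
[5, 1, 2, 762]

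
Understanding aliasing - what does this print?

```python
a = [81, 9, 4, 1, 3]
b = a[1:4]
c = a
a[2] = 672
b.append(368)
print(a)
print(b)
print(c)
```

Key concept: slice vs alias.
Step by step:
`a = [81, 9, 4, 1, 3]` → a = [81, 9, 4, 1, 3]
`b = a[1:4]` → b = [9, 4, 1]
`c = a` → c = [81, 9, 4, 1, 3] (same object as a)
`a[2] = 672` → a = [81, 9, 672, 1, 3] (same object as c); c = [81, 9, 672, 1, 3] (same object as a)
`b.append(368)` → b = [9, 4, 1, 368]
`print(a)` → prints [81, 9, 672, 1, 3]
`print(b)` → prints [9, 4, 1, 368]
`print(c)` → prints [81, 9, 672, 1, 3]

Answer:
[81, 9, 672, 1, 3]
[9, 4, 1, 368]
[81, 9, 672, 1, 3]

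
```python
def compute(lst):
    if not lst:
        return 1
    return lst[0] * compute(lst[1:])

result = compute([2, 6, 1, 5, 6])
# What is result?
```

Product over [2, 6, 1, 5, 6] = 2 * 6 * 1 * 5 * 6 = 360

Answer: 360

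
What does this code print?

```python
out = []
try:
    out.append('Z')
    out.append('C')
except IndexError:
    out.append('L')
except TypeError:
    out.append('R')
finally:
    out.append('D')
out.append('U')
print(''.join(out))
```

Execution trace: 'Z' (try body) → 'C' (try body, no exception) → 'D' (finally) → 'U' (after the try/except). Output: ZCDU

Answer: ZCDU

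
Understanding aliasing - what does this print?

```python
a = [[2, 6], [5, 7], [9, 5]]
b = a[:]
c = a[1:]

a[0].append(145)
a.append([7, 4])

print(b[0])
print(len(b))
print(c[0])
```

Key concept: slice with nested mutation.
Step by step:
`a = [[2, 6], [5, 7], [9, 5]]` → a = [[2, 6], [5, 7], [9, 5]]
`b = a[:]` → b = [[2, 6], [5, 7], [9, 5]]
`c = a[1:]` → c = [[5, 7], [9, 5]]
`a[0].append(145)` → a = [[2, 6, 145], [5, 7], [9, 5]]; b = [[2, 6, 145], [5, 7], [9, 5]]
`a.append([7, 4])` → a = [[2, 6, 145], [5, 7], [9, 5], [7, 4]]
`print(b[0])` → prints [2, 6, 145]
`print(len(b))` → prints 3
`print(c[0])` → prints [5, 7]

Answer:
[2, 6, 145]
3
[5, 7]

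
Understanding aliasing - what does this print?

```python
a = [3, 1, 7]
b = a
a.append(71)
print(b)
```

Key concept: basic list aliasing.
Step by step:
`a = [3, 1, 7]` → a = [3, 1, 7]
`b = a` → b = [3, 1, 7] (same object as a)
`a.append(71)` → a = [3, 1, 7, 71] (same object as b); b = [3, 1, 7, 71] (same object as a)
`print(b)` → prints [3, 1, 7, 71]

Answer: [3, 1, 7, 71]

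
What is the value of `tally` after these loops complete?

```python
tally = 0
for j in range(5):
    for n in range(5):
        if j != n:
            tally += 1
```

5² - 5 (exclude diagonal)
`tally` takes the values: 0 → 1 → 2 → 3 → 4 → 5 → 6 → 7 → 8 → 9 → 10 → 11 → 12 → 13 → 14 → 15 → 16 → 17 → 18 → 19 → 20

Answer: 20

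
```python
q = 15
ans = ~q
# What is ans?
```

Trace:
`q = 15` → q = 15
`ans = ~q` → ans = -16
So ans = -16

Answer: -16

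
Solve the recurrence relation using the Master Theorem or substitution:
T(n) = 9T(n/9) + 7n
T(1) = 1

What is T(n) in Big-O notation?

By Master Theorem: a=9, b=9, f(n)=7n. Since log_9(9) = 1 and f(n) = Θ(n^1), Case 2 applies. T(n) = O(n log n).

Answer: O(n log n)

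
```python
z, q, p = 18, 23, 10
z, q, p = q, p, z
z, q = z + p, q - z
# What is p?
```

Trace:
`z, q, p = 18, 23, 10` → z = 18; q = 23; p = 10
`z, q, p = q, p, z` → z = 23; q = 10; p = 18
`z, q = z + p, q - z` → z = 41; q = -13
So p = 18

Answer: 18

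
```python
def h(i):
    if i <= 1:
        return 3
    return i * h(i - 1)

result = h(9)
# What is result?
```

h(9) = 9 * 8 * 7 * 6 * 5 * 4 * 3 * 2 * 3 = 1088640

Answer: 1088640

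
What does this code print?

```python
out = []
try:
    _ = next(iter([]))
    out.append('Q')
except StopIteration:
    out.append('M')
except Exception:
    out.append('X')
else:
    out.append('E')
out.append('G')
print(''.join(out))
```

Execution trace: 'M' (except StopIteration) → 'G' (after the try/except). Output: MG

Answer: MG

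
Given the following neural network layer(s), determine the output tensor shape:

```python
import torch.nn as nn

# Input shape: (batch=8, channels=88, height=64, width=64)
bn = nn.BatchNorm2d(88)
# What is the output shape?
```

Input: (8, 88, 64, 64) -> Output: (8, 88, 64, 64)

Answer: (8, 88, 64, 64)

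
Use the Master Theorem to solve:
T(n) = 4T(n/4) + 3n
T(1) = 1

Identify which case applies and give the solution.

a=4, b=4, f(n)=3n. log_4(4) = 1. Since c=1 = 1, Case 2 applies: T(n) = Θ(n^log_b(a) · log n) = O(n log n).

Answer: O(n log n) - Case 2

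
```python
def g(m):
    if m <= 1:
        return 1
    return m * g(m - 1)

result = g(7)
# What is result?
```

g(7) = 7 * 6 * 5 * 4 * 3 * 2 * 1 = 5040

Answer: 5040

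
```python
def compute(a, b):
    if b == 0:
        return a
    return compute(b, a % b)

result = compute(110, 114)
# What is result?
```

compute(110, 114) -> compute(114, 110) -> compute(110, 4) -> compute(4, 2) -> compute(2, 0) -> 2

Answer: 2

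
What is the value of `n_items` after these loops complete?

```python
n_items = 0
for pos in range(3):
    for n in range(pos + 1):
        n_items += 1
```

Triangle: 1 + 2 + ... + 3
`n_items` takes the values: 0 → 1 → 2 → 3 → 4 → 5 → 6

Answer: 6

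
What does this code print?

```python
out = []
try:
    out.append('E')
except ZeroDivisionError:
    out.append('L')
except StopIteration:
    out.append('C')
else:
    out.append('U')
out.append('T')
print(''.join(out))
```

Execution trace: 'E' (try body, no exception) → 'U' (else) → 'T' (after the try/except). Output: EUT

Answer: EUT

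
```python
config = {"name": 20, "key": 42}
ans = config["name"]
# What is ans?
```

Trace:
`config = {"name": 20, "key": 42}` → config = {'name': 20, 'key': 42}
`ans = config["name"]` → ans = 20
So ans = 20

Answer: 20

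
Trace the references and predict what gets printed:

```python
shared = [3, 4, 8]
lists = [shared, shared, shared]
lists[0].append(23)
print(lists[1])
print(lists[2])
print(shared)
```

Key concept: list of same reference.
Step by step:
`shared = [3, 4, 8]` → shared = [3, 4, 8]
`lists = [shared, shared, shared]` → lists = [[3, 4, 8], [3, 4, 8], [3, 4, 8]]
`lists[0].append(23)` → shared = [3, 4, 8, 23]; lists = [[3, 4, 8, 23], [3, 4, 8, 23], [3, 4, 8, 23]]
`print(lists[1])` → prints [3, 4, 8, 23]
`print(lists[2])` → prints [3, 4, 8, 23]
`print(shared)` → prints [3, 4, 8, 23]

Answer:
[3, 4, 8, 23]
[3, 4, 8, 23]
[3, 4, 8, 23]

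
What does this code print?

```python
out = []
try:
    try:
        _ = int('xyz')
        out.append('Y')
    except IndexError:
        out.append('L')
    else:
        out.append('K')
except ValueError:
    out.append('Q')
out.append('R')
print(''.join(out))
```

Execution trace: 'Q' (outer except ValueError) → 'R' (after the try/except). Output: QR

Answer: QR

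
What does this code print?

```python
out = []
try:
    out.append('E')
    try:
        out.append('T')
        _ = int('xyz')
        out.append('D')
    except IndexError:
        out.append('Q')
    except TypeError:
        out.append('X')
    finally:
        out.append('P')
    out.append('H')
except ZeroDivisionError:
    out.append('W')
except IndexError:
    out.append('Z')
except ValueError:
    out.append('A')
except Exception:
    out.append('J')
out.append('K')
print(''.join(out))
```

Execution trace: 'E' (try body) → 'T' (inner try body) → 'P' (inner finally) → 'A' (except ValueError) → 'K' (after the try/except). Output: ETPAK

Answer: ETPAK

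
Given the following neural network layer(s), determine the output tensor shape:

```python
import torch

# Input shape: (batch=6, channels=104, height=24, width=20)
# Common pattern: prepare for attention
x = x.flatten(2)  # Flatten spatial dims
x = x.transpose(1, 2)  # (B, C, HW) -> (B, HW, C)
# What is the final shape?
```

Input: (6, 104, 24, 20) -> after flatten(2): (6, 104, 480) -> Output: (6, 480, 104)

Answer: (6, 480, 104)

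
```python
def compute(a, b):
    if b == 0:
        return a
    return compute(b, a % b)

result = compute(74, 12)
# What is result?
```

compute(74, 12) -> compute(12, 2) -> compute(2, 0) -> 2

Answer: 2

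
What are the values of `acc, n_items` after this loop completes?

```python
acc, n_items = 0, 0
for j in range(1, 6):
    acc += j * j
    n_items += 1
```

Sum of squares and count
`acc, n_items` takes the values: (0, 0) → (1, 0) → (1, 1) → (5, 1) → (5, 2) → (14, 2) → (14, 3) → (30, 3) → (30, 4) → (55, 4) → (55, 5)

Answer: 55, 5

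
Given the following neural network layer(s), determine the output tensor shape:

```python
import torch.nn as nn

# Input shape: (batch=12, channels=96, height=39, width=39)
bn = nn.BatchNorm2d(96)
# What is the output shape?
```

Input: (12, 96, 39, 39) -> Output: (12, 96, 39, 39)

Answer: (12, 96, 39, 39)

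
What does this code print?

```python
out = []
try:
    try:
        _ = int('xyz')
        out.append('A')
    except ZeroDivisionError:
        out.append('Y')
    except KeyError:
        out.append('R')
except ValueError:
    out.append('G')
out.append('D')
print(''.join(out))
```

Execution trace: 'G' (outer except ValueError) → 'D' (after the try/except). Output: GD

Answer: GD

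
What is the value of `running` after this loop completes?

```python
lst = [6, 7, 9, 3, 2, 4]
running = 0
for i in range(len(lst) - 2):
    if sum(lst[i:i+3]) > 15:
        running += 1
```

Count windows with sum > 15
`running` takes the values: 0 → 1 → 2

Answer: 2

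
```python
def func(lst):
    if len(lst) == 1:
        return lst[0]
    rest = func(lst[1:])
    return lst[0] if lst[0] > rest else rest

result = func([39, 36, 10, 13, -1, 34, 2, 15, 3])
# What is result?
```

Recursive max over [39, 36, 10, 13, -1, 34, 2, 15, 3] = 39

Answer: 39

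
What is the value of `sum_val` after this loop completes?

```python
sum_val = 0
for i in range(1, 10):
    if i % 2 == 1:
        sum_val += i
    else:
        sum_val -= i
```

Add odd, subtract even
`sum_val` takes the values: 0 → 1 → -1 → 2 → -2 → 3 → -3 → 4 → -4 → 5

Answer: 5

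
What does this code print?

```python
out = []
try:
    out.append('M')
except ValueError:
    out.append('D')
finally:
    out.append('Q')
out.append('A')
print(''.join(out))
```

Execution trace: 'M' (try body, no exception) → 'Q' (finally) → 'A' (after the try/except). Output: MQA

Answer: MQA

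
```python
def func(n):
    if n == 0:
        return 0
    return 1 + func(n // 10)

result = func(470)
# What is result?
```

Count of digits of 470: 3

Answer: 3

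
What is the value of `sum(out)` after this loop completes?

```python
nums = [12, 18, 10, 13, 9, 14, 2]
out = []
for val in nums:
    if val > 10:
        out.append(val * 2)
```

Sum of doubled values > 10
`out` takes the values: [] → [24] → [24, 36] → [24, 36, 26] → [24, 36, 26, 28]
So `sum(out)` = 114

Answer: 114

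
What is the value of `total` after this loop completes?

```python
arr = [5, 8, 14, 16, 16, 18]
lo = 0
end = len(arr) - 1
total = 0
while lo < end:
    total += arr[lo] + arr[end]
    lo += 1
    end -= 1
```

Sum of pairs from ends
`total` takes the values: 0 → 23 → 47 → 77

Answer: 77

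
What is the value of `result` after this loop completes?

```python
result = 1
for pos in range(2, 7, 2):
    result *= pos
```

Product of even numbers 2 to 6
`result` takes the values: 1 → 2 → 8 → 48

Answer: 48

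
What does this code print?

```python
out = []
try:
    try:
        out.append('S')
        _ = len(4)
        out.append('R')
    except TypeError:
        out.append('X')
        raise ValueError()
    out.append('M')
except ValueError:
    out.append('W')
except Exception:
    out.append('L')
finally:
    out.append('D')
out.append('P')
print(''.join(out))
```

Execution trace: 'S' (inner try body) → 'X' (inner except TypeError) → 'W' (except ValueError) → 'D' (finally) → 'P' (after the try/except). Output: SXWDP

Answer: SXWDP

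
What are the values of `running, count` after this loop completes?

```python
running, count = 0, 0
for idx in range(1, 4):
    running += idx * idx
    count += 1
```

Sum of squares and count
`running, count` takes the values: (0, 0) → (1, 0) → (1, 1) → (5, 1) → (5, 2) → (14, 2) → (14, 3)

Answer: 14, 3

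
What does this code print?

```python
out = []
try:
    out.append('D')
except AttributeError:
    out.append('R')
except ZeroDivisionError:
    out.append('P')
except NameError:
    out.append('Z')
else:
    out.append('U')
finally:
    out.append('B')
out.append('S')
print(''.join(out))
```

Execution trace: 'D' (try body, no exception) → 'U' (else) → 'B' (finally) → 'S' (after the try/except). Output: DUBS

Answer: DUBS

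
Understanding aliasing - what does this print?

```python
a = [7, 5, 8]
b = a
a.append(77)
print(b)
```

Key concept: basic list aliasing.
Step by step:
`a = [7, 5, 8]` → a = [7, 5, 8]
`b = a` → b = [7, 5, 8] (same object as a)
`a.append(77)` → a = [7, 5, 8, 77] (same object as b); b = [7, 5, 8, 77] (same object as a)
`print(b)` → prints [7, 5, 8, 77]

Answer: [7, 5, 8, 77]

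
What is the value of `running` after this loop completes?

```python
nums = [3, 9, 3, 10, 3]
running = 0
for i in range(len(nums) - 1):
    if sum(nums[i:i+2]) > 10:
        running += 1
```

Count windows with sum > 10
`running` takes the values: 0 → 1 → 2 → 3 → 4

Answer: 4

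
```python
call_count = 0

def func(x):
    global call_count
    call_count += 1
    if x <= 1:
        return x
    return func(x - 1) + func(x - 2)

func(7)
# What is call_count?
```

Calls(x) = 1 + Calls(x-1) + Calls(x-2); Calls(0)=Calls(1)=1. For x=7 this gives 41.

Answer: 41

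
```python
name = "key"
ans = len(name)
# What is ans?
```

Trace:
`name = "key"` → name = 'key'
`ans = len(name)` → ans = 3
So ans = 3

Answer: 3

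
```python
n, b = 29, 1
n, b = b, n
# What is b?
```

Trace:
`n, b = 29, 1` → n = 29; b = 1
`n, b = b, n` → n = 1; b = 29
So b = 29

Answer: 29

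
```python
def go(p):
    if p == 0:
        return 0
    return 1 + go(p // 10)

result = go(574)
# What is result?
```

Count of digits of 574: 3

Answer: 3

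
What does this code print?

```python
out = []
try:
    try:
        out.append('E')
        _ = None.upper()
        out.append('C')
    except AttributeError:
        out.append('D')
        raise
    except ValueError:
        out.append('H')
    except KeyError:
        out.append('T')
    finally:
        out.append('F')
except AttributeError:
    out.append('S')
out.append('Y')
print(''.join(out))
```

Execution trace: 'E' (try body) → 'D' (except AttributeError) → 'F' (finally) → 'S' (outer except AttributeError) → 'Y' (after the try/except). Output: EDFSY

Answer: EDFSY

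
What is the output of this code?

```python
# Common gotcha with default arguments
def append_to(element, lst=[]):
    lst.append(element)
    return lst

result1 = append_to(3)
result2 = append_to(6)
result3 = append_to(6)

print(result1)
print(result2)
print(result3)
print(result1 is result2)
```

Key concept: mutable default argument gotcha.
Step by step:
`result1 = append_to(3)` → result1 = [3]
`result2 = append_to(6)` → result1 = [3, 6] (same object as result2); result2 = [3, 6] (same object as result1)
`result3 = append_to(6)` → result1 = [3, 6, 6] (same object as result2, result3); result2 = [3, 6, 6] (same object as result1, result3); result3 = [3, 6, 6] (same object as result1, result2)
`print(result1)` → prints [3, 6, 6]
`print(result2)` → prints [3, 6, 6]
`print(result3)` → prints [3, 6, 6]
`print(result1 is result2)` → prints True

Answer:
[3, 6, 6]
[3, 6, 6]
[3, 6, 6]
True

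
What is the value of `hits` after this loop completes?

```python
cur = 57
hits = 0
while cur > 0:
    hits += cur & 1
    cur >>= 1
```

Count set bits in 57 (binary: 0b111001)
`hits` takes the values: 0 → 1 → 2 → 3 → 4

Answer: 4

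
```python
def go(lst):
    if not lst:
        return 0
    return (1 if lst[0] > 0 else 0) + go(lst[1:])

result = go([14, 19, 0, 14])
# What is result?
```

Count of positive elements in [14, 19, 0, 14] = 3

Answer: 3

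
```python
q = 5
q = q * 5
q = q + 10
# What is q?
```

Trace:
`q = 5` → q = 5
`q = q * 5` → q = 25
`q = q + 10` → q = 35
So q = 35

Answer: 35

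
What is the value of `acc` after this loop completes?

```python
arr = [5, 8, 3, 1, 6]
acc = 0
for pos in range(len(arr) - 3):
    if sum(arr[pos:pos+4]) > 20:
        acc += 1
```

Count windows with sum > 20
`acc` takes the values: 0

Answer: 0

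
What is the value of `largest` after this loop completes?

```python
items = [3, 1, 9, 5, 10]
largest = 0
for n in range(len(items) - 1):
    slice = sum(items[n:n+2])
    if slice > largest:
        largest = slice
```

Max sum of 2-element window in [3, 1, 9, 5, 10]
`largest` takes the values: 0 → 4 → 10 → 14 → 15

Answer: 15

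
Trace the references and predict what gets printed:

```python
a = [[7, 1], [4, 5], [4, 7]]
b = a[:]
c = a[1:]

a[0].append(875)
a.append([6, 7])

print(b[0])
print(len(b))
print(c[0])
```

Key concept: slice with nested mutation.
Step by step:
`a = [[7, 1], [4, 5], [4, 7]]` → a = [[7, 1], [4, 5], [4, 7]]
`b = a[:]` → b = [[7, 1], [4, 5], [4, 7]]
`c = a[1:]` → c = [[4, 5], [4, 7]]
`a[0].append(875)` → a = [[7, 1, 875], [4, 5], [4, 7]]; b = [[7, 1, 875], [4, 5], [4, 7]]
`a.append([6, 7])` → a = [[7, 1, 875], [4, 5], [4, 7], [6, 7]]
`print(b[0])` → prints [7, 1, 875]
`print(len(b))` → prints 3
`print(c[0])` → prints [4, 5]

Answer:
[7, 1, 875]
3
[4, 5]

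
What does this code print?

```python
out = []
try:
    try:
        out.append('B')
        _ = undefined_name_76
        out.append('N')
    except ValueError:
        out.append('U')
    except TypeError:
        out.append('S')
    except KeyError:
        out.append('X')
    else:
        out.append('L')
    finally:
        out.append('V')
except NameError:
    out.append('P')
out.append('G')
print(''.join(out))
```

Execution trace: 'B' (try body) → 'V' (finally) → 'P' (outer except NameError) → 'G' (after the try/except). Output: BVPG

Answer: BVPG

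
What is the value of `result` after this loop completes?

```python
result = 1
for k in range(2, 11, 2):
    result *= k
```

Product of even numbers 2 to 10
`result` takes the values: 1 → 2 → 8 → 48 → 384 → 3840

Answer: 3840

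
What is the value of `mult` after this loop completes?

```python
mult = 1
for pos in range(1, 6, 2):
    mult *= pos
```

Product of 1, 3, 5, ... up to 5
`mult` takes the values: 1 → 3 → 15

Answer: 15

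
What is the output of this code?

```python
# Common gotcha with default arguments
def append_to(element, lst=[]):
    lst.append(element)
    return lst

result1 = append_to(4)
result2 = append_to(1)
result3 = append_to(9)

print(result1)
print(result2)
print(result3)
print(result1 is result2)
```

Key concept: mutable default argument gotcha.
Step by step:
`result1 = append_to(4)` → result1 = [4]
`result2 = append_to(1)` → result1 = [4, 1] (same object as result2); result2 = [4, 1] (same object as result1)
`result3 = append_to(9)` → result1 = [4, 1, 9] (same object as result2, result3); result2 = [4, 1, 9] (same object as result1, result3); result3 = [4, 1, 9] (same object as result1, result2)
`print(result1)` → prints [4, 1, 9]
`print(result2)` → prints [4, 1, 9]
`print(result3)` → prints [4, 1, 9]
`print(result1 is result2)` → prints True

Answer:
[4, 1, 9]
[4, 1, 9]
[4, 1, 9]
True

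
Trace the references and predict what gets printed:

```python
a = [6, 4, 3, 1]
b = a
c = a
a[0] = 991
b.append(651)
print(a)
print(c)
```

Key concept: multiple aliases.
Step by step:
`a = [6, 4, 3, 1]` → a = [6, 4, 3, 1]
`b = a` → b = [6, 4, 3, 1] (same object as a)
`c = a` → c = [6, 4, 3, 1] (same object as a, b)
`a[0] = 991` → a = [991, 4, 3, 1] (same object as b, c); b = [991, 4, 3, 1] (same object as a, c); c = [991, 4, 3, 1] (same object as a, b)
`b.append(651)` → a = [991, 4, 3, 1, 651] (same object as b, c); b = [991, 4, 3, 1, 651] (same object as a, c); c = [991, 4, 3, 1, 651] (same object as a, b)
`print(a)` → prints [991, 4, 3, 1, 651]
`print(c)` → prints [991, 4, 3, 1, 651]

Answer:
[991, 4, 3, 1, 651]
[991, 4, 3, 1, 651]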